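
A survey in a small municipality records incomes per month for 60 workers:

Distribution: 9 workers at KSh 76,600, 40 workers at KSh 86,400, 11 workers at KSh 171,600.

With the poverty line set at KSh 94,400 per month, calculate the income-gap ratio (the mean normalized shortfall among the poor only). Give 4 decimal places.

Incomes under z: 9×KSh 76,600, 40×KSh 86,400 (q = 49 of N = 60).
Shortfall ratios (z−y)/z: 0.1886 (×9), 0.0847 (×40); sum = 5.086864.
I averages over the q = 49 poor units only: 5.086864 / 49 = 0.1038.

0.1038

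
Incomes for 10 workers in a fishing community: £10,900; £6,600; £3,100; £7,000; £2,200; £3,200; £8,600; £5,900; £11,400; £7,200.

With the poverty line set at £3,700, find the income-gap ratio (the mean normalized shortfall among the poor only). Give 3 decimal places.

0.234

Below z: £2,200, £3,100, £3,200 (q = 3 of N = 10).
Relative gaps: 0.4054, 0.1622, 0.1351; sum = 0.702703.
I averages over the q = 3 poor units only: 0.702703 / 3 = 0.234.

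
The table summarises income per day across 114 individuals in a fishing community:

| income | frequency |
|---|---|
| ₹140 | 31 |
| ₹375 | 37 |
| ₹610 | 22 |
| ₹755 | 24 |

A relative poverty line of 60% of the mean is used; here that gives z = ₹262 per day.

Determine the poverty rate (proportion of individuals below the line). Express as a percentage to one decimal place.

27.2%

31 of the 114 individuals have income below ₹262.
H = 31/114 = 27.2%.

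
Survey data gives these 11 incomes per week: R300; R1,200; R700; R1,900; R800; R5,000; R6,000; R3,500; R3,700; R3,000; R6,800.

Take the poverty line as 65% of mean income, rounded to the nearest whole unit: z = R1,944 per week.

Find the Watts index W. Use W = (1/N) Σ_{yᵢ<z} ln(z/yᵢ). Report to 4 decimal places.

Below z: R300, R700, R800, R1,200, R1,900 (q = 5 of N = 11).
Log shortfalls: ln(1944/300) = 1.8687; ln(1944/700) = 1.0214; ln(1944/800) = 0.8879; ln(1944/1200) = 0.4824; ln(1944/1900) = 0.0229.
W = 4.283354 / 11 = 0.3894.

0.3894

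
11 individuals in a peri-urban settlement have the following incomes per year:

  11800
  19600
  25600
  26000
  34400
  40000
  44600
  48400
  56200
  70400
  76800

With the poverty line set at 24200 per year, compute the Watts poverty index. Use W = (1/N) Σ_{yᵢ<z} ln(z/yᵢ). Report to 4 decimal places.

0.0845

Below the line: 11800, 19600 (q = 2 of N = 11).
ln(z/y) terms: ln(24200/11800) = 0.7183; ln(24200/19600) = 0.2108.
W = 0.929076 / 11 = 0.0845.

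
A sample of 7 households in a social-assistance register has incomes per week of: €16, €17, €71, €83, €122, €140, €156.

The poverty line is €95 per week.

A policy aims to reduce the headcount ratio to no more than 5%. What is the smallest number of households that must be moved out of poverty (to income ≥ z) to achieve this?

4

4 of the 7 households are poor, so H = 4/7 = 0.571.
A headcount ratio of at most 5% allows at most ⌊0.05 × 7⌋ = 0 poor households.
So at least 4 − 0 = 4 must be lifted.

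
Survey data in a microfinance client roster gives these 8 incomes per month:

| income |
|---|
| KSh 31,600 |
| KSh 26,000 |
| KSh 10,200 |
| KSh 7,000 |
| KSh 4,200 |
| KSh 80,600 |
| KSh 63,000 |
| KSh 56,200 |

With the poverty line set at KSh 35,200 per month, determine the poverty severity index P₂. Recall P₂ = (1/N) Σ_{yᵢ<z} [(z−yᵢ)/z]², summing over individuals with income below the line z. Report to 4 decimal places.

0.2501

Poor units: KSh 4,200, KSh 7,000, KSh 10,200, KSh 26,000, KSh 31,600 (q = 5 of N = 8).
Relative gaps: (35200−4200)/35200 = 0.8807; (35200−7000)/35200 = 0.8011; (35200−10200)/35200 = 0.7102; (35200−26000)/35200 = 0.2614; (35200−31600)/35200 = 0.1023.
Squared: 0.7756; 0.6418; 0.5044; 0.0683; 0.0105.
Sum = 2.000613; P₂ = 2.000613 / 8 = 0.2501.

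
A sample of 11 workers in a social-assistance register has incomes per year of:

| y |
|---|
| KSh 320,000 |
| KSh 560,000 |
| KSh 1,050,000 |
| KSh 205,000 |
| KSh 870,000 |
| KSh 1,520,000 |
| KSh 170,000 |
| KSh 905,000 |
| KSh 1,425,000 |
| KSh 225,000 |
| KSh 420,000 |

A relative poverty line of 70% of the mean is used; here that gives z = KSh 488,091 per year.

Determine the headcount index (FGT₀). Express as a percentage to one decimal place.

45.5%

5 of the 11 workers have income below KSh 488,091.
H = 5/11 = 45.5%.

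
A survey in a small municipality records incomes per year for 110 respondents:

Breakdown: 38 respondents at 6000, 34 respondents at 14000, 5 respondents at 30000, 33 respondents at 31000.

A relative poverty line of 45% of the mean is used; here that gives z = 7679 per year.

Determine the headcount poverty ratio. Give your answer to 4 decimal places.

0.3455

38 of the 110 respondents have income below 7679.
H = 38/110 = 0.3455.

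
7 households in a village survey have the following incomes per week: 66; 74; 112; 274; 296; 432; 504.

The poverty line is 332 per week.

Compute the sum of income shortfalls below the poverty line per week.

Incomes under z: 66, 74, 112, 274, 296 (q = 5 of N = 7).
Individual gaps: 332−66 = 266; 332−74 = 258; 332−112 = 220; 332−274 = 58; 332−296 = 36.
Aggregate gap = 838.

838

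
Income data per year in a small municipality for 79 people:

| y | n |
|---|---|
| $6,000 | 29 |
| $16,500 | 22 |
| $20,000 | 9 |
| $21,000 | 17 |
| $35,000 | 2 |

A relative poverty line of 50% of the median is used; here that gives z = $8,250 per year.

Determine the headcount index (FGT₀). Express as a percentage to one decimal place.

29 of the 79 people have income below $8,250.
H = 29/79 = 36.7%.

36.7%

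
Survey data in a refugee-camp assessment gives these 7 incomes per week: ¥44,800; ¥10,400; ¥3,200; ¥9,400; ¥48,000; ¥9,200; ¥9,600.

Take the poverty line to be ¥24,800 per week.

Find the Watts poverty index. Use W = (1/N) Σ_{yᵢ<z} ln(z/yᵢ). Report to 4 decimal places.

Below the line: ¥3,200, ¥9,200, ¥9,400, ¥9,600, ¥10,400 (q = 5 of N = 7).
Log gaps: ln(24800/3200) = 2.0477; ln(24800/9200) = 0.9916; ln(24800/9400) = 0.9701; ln(24800/9600) = 0.9491; ln(24800/10400) = 0.8690.
W = 5.827585 / 7 = 0.8325.

0.8325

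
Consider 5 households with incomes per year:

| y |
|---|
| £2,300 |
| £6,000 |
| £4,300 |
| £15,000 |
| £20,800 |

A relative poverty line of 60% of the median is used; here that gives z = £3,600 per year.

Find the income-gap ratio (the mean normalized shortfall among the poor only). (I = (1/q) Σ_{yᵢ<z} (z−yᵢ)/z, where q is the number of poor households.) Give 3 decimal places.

Below z: £2,300 (q = 1 of N = 5).
Relative gaps: 0.3611; sum = 0.361111.
The income-gap ratio divides by q (the poor only): 0.361111 / 1 = 0.361.

0.361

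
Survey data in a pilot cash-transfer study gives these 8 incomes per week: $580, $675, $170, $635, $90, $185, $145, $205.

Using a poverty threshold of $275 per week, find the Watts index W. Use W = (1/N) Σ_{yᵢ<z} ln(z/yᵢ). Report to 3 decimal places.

Incomes under z: $90, $145, $170, $185, $205 (q = 5 of N = 8).
Log shortfalls: ln(275/90) = 1.1170; ln(275/145) = 0.6400; ln(275/170) = 0.4810; ln(275/185) = 0.3964; ln(275/205) = 0.2938.
W = 2.928148 / 8 = 0.366.

0.366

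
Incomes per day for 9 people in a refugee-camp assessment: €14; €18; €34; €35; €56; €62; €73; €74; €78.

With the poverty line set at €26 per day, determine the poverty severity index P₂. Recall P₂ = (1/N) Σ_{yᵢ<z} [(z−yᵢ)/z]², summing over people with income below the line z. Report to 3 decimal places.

Incomes under z: €14, €18 (q = 2 of N = 9).
Shortfall ratios: (26−14)/26 = 0.4615; (26−18)/26 = 0.3077.
Squared: 0.2130; 0.0947.
Sum = 0.307692; P₂ = 0.307692 / 9 = 0.034.

0.034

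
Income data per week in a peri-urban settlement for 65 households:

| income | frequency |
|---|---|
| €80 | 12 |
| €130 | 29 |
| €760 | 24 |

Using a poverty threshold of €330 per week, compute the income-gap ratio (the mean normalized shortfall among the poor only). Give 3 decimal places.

0.650

Incomes under z: 12×€80, 29×€130 (q = 41 of N = 65).
Relative gaps: 0.7576 (×12), 0.6061 (×29); sum = 26.666667.
The income-gap ratio divides by q (the poor only): 26.666667 / 41 = 0.650.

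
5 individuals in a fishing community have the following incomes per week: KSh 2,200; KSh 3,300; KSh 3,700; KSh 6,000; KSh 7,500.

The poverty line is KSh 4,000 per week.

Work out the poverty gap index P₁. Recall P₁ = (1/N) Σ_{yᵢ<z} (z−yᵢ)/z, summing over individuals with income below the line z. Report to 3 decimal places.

0.140

Below z: KSh 2,200, KSh 3,300, KSh 3,700 (q = 3 of N = 5).
Normalized shortfalls: (4000−2200)/4000 = 0.4500; (4000−3300)/4000 = 0.1750; (4000−3700)/4000 = 0.0750.
Sum of shortfalls = 0.700000; P₁ averages over all N: 0.700000 / 5 = 0.140.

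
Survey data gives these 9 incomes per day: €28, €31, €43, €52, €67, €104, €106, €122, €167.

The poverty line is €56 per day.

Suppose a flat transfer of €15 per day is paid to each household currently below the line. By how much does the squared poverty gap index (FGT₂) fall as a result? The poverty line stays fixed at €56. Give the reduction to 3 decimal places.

Before: below the line — €28, €31, €43, €52; squared poverty gap index (FGT₂) = 0.05648.
After the €15 transfer: below the line — €43, €46; squared poverty gap index (FGT₂) = 0.00953.
Reduction = 0.05648 − 0.00953 = 0.047.

0.047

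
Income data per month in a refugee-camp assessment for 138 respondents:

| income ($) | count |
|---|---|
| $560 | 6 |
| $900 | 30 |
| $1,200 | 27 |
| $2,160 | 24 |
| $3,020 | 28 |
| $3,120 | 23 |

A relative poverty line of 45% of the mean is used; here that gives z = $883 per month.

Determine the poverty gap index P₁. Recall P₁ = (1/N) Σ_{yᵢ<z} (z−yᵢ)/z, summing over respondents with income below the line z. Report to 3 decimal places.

0.016

Poor units: 6×$560 (q = 6 of N = 138).
Normalized shortfalls: (883−560)/883 = 0.3658 (×6).
Σ = 2.194790. Dividing by the full population N = 138 gives P₁ = 0.016.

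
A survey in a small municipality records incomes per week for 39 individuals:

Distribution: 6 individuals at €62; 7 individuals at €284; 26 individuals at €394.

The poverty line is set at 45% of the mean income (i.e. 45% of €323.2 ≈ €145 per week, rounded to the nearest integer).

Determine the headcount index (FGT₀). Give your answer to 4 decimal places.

6 of the 39 individuals have income below €145.
H = 6/39 = 0.1538.

0.1538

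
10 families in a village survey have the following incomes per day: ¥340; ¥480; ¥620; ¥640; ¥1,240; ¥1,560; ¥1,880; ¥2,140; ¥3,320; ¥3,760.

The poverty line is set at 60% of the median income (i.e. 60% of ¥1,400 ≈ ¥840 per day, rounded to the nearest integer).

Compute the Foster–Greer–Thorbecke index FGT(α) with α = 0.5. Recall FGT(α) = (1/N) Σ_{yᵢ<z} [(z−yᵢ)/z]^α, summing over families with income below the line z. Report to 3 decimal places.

Poor units: ¥340, ¥480, ¥620, ¥640 (q = 4 of N = 10).
Gap ratios (z−y)/z: (840−340)/840 = 0.5952; (840−480)/840 = 0.4286; (840−620)/840 = 0.2619; (840−640)/840 = 0.2381.
Raised to α = 0.5: 0.77152; 0.65465; 0.51177; 0.48795.
Sum = 2.425887; FGT(0.5) = 2.425887 / 10 = 0.243.

0.243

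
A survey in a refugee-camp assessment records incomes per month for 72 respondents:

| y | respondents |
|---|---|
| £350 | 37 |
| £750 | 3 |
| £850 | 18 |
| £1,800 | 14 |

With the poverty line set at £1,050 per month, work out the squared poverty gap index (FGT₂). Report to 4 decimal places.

Poor units: 37×£350, 3×£750, 18×£850 (q = 58 of N = 72).
Gap ratios (z−y)/z: (1050−350)/1050 = 0.6667 (×37); (1050−750)/1050 = 0.2857 (×3); (1050−850)/1050 = 0.1905 (×18).
Squared: 0.4444 (×37); 0.0816 (×3); 0.0363 (×18).
Sum = 17.342404; P₂ = 17.342404 / 72 = 0.2409.

0.2409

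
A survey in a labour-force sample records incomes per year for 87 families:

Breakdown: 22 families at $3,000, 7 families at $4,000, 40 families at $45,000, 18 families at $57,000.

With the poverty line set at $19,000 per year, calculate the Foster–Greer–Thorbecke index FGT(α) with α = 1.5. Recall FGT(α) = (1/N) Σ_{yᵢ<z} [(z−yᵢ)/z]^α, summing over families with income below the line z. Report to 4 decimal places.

Incomes under z: 22×$3,000, 7×$4,000 (q = 29 of N = 87).
Gap ratios (z−y)/z: (19000−3000)/19000 = 0.8421 (×22); (19000−4000)/19000 = 0.7895 (×7).
Raised to α = 1.5: 0.77277 (×22); 0.70147 (×7).
Sum = 21.911174; FGT(1.5) = 21.911174 / 87 = 0.2519.

0.2519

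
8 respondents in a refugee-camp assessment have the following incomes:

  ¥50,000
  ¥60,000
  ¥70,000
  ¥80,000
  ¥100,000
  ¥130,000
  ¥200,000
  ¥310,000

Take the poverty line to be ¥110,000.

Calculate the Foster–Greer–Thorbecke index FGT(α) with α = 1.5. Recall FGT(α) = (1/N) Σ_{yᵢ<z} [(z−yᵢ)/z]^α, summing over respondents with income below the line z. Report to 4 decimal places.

Incomes under z: ¥50,000, ¥60,000, ¥70,000, ¥80,000, ¥100,000 (q = 5 of N = 8).
Gap ratios (z−y)/z: (110000−50000)/110000 = 0.5455; (110000−60000)/110000 = 0.4545; (110000−70000)/110000 = 0.3636; (110000−80000)/110000 = 0.2727; (110000−100000)/110000 = 0.0909.
Raised to α = 1.5: 0.40284; 0.30645; 0.21928; 0.14243; 0.02741.
Sum = 1.098418; FGT(1.5) = 1.098418 / 8 = 0.1373.

0.1373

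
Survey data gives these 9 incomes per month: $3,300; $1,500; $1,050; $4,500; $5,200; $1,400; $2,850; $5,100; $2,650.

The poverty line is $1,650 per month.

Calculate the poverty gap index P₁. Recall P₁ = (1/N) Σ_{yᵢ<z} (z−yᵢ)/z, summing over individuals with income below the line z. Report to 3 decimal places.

0.067

Below z: $1,050, $1,400, $1,500 (q = 3 of N = 9).
Relative gaps: (1650−1050)/1650 = 0.3636; (1650−1400)/1650 = 0.1515; (1650−1500)/1650 = 0.0909.
Sum of shortfalls = 0.606061; P₁ averages over all N: 0.606061 / 9 = 0.067.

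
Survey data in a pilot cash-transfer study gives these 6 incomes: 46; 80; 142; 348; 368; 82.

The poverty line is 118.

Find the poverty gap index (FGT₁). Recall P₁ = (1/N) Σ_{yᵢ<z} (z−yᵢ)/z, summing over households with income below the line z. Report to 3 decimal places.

Below the line: 46, 80, 82 (q = 3 of N = 6).
Normalized shortfalls: (118−46)/118 = 0.6102; (118−80)/118 = 0.3220; (118−82)/118 = 0.3051.
Σ = 1.237288. Dividing by the full population N = 6 gives P₁ = 0.206.

0.206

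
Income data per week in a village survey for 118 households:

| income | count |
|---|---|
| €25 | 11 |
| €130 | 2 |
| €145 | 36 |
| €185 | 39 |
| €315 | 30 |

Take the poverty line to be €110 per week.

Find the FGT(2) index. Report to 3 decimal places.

0.056

Below the line: 11×€25 (q = 11 of N = 118).
Gap ratios (z−y)/z: (110−25)/110 = 0.7727 (×11).
Squared: 0.5971 (×11).
Sum = 6.568182; P₂ = 6.568182 / 118 = 0.056.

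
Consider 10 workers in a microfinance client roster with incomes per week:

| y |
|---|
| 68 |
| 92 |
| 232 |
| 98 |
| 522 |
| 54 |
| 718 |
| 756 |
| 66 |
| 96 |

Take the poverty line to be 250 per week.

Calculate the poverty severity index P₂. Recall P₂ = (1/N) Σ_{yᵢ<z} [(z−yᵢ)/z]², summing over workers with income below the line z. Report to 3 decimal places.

0.284

Poor units: 54, 66, 68, 92, 96, 98, 232 (q = 7 of N = 10).
Gap ratios (z−y)/z: (250−54)/250 = 0.7840; (250−66)/250 = 0.7360; (250−68)/250 = 0.7280; (250−92)/250 = 0.6320; (250−96)/250 = 0.6160; (250−98)/250 = 0.6080; (250−232)/250 = 0.0720.
Squared: 0.6147; 0.5417; 0.5300; 0.3994; 0.3795; 0.3697; 0.0052.
Sum = 2.840064; P₂ = 2.840064 / 10 = 0.284.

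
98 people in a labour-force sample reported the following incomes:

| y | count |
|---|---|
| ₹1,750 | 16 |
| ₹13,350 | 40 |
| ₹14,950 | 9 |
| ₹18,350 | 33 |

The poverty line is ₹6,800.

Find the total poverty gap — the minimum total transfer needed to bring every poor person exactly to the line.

Incomes under z: 16×₹1,750 (q = 16 of N = 98).
Individual gaps: 16×(6800−1750) = 80800.
Aggregate gap = ₹80,800.

₹80,800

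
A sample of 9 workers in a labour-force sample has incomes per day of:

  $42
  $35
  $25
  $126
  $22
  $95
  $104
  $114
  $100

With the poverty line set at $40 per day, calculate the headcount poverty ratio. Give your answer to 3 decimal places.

0.333

3 of the 9 workers have income below $40.
H = 3/9 = 0.333.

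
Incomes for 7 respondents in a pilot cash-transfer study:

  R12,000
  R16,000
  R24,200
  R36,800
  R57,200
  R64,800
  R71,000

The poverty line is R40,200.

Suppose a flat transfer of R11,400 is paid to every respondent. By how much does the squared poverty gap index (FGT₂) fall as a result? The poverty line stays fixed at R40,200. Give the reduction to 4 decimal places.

0.1044

Before: below the line — R12,000, R16,000, R24,200, R36,800; squared poverty gap index (FGT₂) = 0.145721.
After the R11,400 transfer: below the line — R23,400, R27,400, R35,600; squared poverty gap index (FGT₂) = 0.041304.
Reduction = 0.145721 − 0.041304 = 0.1044.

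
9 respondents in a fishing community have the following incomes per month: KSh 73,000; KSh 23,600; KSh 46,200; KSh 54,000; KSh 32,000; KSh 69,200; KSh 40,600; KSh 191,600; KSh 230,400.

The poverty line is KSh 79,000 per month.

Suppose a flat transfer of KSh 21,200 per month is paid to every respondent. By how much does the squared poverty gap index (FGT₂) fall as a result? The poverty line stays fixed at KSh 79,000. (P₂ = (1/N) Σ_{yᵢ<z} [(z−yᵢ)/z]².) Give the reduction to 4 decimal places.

Before: below the line — KSh 23,600, KSh 32,000, KSh 40,600, KSh 46,200, KSh 54,000, KSh 69,200, KSh 73,000; squared poverty gap index (FGT₂) = 0.152853.
After the KSh 21,200 transfer: below the line — KSh 44,800, KSh 53,200, KSh 61,800, KSh 67,400, KSh 75,200; squared poverty gap index (FGT₂) = 0.040594.
Reduction = 0.152853 − 0.040594 = 0.1123.

0.1123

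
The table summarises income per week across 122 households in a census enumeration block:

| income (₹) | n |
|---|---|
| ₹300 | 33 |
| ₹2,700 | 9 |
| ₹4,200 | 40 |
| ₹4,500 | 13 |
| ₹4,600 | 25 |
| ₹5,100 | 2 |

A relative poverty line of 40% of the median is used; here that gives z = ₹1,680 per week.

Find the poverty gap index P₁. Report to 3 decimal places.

Below the line: 33×₹300 (q = 33 of N = 122).
Gap ratios (z−y)/z: (1680−300)/1680 = 0.8214 (×33).
Σ = 27.107143. Dividing by the full population N = 122 gives P₁ = 0.222.

0.222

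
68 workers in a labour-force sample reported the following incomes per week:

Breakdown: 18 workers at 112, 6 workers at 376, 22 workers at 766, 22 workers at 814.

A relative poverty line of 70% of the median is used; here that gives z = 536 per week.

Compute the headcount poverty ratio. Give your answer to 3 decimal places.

0.353

24 of the 68 workers have income below 536.
H = 24/68 = 0.353.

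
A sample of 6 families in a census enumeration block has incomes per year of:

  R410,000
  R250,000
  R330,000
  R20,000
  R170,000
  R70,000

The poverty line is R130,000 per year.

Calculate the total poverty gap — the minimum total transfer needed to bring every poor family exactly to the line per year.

Below the line: R20,000, R70,000 (q = 2 of N = 6).
Individual gaps: 130000−20000 = 110000; 130000−70000 = 60000.
Aggregate gap = R170,000.

R170,000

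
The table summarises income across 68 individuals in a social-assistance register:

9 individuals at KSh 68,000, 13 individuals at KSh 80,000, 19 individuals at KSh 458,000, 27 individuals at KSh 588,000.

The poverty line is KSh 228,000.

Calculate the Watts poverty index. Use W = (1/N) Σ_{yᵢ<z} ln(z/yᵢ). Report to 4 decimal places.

Poor units: 9×KSh 68,000, 13×KSh 80,000 (q = 22 of N = 68).
Log gaps: ln(228000/68000) = 1.2098 (×9); ln(228000/80000) = 1.0473 (×13).
W = 24.503688 / 68 = 0.3603.

0.3603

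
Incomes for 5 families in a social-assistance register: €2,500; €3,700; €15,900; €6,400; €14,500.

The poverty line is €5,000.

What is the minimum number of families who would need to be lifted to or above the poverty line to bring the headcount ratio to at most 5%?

2

2 of the 5 families are poor, so H = 2/5 = 0.400.
A headcount ratio of at most 5% allows at most ⌊0.05 × 5⌋ = 0 poor families.
So at least 2 − 0 = 2 must be lifted.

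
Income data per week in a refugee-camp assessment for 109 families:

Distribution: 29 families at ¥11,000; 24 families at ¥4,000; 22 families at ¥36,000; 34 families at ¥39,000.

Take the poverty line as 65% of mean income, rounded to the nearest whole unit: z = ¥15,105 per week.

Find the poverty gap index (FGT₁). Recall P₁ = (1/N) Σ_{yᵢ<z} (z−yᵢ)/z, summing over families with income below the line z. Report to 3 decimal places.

Incomes under z: 24×¥4,000, 29×¥11,000 (q = 53 of N = 109).
Relative gaps: (15105−4000)/15105 = 0.7352 (×24); (15105−11000)/15105 = 0.2718 (×29).
Σ = 25.525654. Dividing by the full population N = 109 gives P₁ = 0.234.

0.234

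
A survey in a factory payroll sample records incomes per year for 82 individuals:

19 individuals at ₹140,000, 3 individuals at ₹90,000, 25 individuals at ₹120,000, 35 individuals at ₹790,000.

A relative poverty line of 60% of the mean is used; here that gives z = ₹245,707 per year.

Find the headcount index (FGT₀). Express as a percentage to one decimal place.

47 of the 82 individuals have income below ₹245,707.
H = 47/82 = 57.3%.

57.3%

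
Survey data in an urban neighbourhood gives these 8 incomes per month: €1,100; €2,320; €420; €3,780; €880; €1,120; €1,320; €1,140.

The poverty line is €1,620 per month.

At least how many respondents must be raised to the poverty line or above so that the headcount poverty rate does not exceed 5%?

Currently q = 6 of N = 8 are below the line (H = 0.750).
A headcount ratio of at most 5% allows at most ⌊0.05 × 8⌋ = 0 poor respondents.
So at least 6 − 0 = 6 must be lifted.

6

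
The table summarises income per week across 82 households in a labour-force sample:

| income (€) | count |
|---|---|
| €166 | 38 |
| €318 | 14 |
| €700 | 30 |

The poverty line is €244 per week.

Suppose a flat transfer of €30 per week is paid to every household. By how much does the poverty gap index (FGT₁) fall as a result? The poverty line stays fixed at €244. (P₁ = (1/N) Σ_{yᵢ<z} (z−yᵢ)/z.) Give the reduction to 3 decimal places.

0.057

Before: below the line — 38×€166; poverty gap index (FGT₁) = 0.14814.
After the €30 transfer: below the line — 38×€196; poverty gap index (FGT₁) = 0.09116.
Reduction = 0.14814 − 0.09116 = 0.057.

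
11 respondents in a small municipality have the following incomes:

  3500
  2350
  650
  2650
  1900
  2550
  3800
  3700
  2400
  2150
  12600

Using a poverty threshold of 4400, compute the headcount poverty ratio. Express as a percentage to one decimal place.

90.9%

10 of the 11 respondents have income below 4400.
H = 10/11 = 90.9%.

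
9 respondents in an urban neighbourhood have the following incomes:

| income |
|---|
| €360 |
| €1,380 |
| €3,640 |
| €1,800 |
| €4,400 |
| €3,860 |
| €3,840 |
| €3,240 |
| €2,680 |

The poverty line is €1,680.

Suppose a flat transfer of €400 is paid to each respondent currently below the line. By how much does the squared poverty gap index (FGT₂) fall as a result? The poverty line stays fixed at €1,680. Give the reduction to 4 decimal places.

0.0388

Before: below the line — €360, €1,380; squared poverty gap index (FGT₂) = 0.072137.
After the €400 transfer: below the line — €760; squared poverty gap index (FGT₂) = 0.033321.
Reduction = 0.072137 − 0.033321 = 0.0388.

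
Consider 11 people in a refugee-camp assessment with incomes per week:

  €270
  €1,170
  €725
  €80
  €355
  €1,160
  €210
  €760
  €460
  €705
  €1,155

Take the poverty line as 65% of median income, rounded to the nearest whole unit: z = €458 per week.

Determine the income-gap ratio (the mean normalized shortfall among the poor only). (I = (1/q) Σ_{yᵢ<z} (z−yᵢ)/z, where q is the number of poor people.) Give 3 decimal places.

0.501

Below the line: €80, €210, €270, €355 (q = 4 of N = 11).
Relative gaps: 0.8253, 0.5415, 0.4105, 0.2249; sum = 2.002183.
I averages over the q = 4 poor units only: 2.002183 / 4 = 0.501.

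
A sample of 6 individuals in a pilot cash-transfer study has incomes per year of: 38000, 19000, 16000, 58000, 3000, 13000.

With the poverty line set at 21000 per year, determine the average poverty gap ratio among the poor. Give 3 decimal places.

Below the line: 3000, 13000, 16000, 19000 (q = 4 of N = 6).
Relative gaps: 0.8571, 0.3810, 0.2381, 0.0952; sum = 1.571429.
I averages over the q = 4 poor units only: 1.571429 / 4 = 0.393.

0.393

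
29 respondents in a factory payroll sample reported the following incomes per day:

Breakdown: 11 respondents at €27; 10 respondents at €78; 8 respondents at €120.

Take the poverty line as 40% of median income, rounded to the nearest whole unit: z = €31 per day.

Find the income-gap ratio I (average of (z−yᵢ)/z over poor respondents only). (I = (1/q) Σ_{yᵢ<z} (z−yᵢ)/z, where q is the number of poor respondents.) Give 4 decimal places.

0.1290

Below z: 11×€27 (q = 11 of N = 29).
Shortfall ratios (z−y)/z: 0.1290 (×11); sum = 1.419355.
The income-gap ratio divides by q (the poor only): 1.419355 / 11 = 0.1290.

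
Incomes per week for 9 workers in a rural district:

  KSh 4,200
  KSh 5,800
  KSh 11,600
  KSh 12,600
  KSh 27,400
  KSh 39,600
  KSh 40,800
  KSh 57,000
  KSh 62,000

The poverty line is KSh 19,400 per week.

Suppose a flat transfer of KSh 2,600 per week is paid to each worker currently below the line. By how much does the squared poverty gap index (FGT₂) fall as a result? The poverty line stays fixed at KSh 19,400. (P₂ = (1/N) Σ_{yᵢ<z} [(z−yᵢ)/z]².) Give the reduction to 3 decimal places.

0.059

Before: below the line — KSh 4,200, KSh 5,800, KSh 11,600, KSh 12,600; squared poverty gap index (FGT₂) = 0.15443.
After the KSh 2,600 transfer: below the line — KSh 6,800, KSh 8,400, KSh 14,200, KSh 15,200; squared poverty gap index (FGT₂) = 0.09578.
Reduction = 0.15443 − 0.09578 = 0.059.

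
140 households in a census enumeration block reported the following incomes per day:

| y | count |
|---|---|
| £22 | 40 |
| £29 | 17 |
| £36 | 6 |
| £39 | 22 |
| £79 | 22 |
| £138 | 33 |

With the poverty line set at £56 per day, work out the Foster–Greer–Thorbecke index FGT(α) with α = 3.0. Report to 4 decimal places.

Poor units: 40×£22, 17×£29, 6×£36, 22×£39 (q = 85 of N = 140).
Relative gaps: (56−22)/56 = 0.6071 (×40); (56−29)/56 = 0.4821 (×17); (56−36)/56 = 0.3571 (×6); (56−39)/56 = 0.3036 (×22).
Raised to α = 3.0: 0.22381 (×40); 0.11208 (×17); 0.04555 (×6); 0.02798 (×22).
Sum = 11.746407; FGT(3.0) = 11.746407 / 140 = 0.0839.

0.0839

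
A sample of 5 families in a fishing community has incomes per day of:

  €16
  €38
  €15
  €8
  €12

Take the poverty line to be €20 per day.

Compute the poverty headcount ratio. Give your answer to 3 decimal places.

4 of the 5 families have income below €20.
H = 4/5 = 0.800.

0.800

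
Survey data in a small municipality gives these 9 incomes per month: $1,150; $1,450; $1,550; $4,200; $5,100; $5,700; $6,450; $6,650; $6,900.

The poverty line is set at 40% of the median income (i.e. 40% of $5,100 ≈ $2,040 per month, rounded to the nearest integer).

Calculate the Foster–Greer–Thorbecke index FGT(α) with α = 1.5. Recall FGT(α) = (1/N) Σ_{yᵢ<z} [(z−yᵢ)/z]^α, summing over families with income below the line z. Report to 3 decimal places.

0.062

Below the line: $1,150, $1,450, $1,550 (q = 3 of N = 9).
Shortfall ratios: (2040−1150)/2040 = 0.4363; (2040−1450)/2040 = 0.2892; (2040−1550)/2040 = 0.2402.
Raised to α = 1.5: 0.28816; 0.15554; 0.11772.
Sum = 0.561420; FGT(1.5) = 0.561420 / 9 = 0.062.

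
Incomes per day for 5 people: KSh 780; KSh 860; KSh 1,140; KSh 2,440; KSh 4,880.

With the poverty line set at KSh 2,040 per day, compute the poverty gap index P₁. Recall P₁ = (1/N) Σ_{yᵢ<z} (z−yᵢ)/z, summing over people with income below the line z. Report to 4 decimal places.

Poor units: KSh 780, KSh 860, KSh 1,140 (q = 3 of N = 5).
Shortfall ratios: (2040−780)/2040 = 0.6176; (2040−860)/2040 = 0.5784; (2040−1140)/2040 = 0.4412.
Sum of shortfalls = 1.637255; P₁ averages over all N: 1.637255 / 5 = 0.3275.

0.3275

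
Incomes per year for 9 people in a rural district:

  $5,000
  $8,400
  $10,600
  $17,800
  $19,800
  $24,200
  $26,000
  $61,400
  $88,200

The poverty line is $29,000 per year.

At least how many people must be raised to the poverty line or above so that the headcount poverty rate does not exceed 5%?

7

Currently q = 7 of N = 9 are below the line (H = 0.778).
A headcount ratio of at most 5% allows at most ⌊0.05 × 9⌋ = 0 poor people.
So at least 7 − 0 = 7 must be lifted.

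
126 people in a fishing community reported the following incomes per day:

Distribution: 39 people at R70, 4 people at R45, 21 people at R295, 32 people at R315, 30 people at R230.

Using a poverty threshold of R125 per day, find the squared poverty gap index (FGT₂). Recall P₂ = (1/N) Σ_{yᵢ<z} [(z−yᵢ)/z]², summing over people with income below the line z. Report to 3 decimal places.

Below z: 4×R45, 39×R70 (q = 43 of N = 126).
Gap ratios (z−y)/z: (125−45)/125 = 0.6400 (×4); (125−70)/125 = 0.4400 (×39).
Squared: 0.4096 (×4); 0.1936 (×39).
Sum = 9.188800; P₂ = 9.188800 / 126 = 0.073.

0.073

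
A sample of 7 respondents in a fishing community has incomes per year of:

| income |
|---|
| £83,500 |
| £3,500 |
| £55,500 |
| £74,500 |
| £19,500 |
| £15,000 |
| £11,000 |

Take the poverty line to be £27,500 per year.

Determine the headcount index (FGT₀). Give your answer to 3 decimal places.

4 of the 7 respondents have income below £27,500.
H = 4/7 = 0.571.

0.571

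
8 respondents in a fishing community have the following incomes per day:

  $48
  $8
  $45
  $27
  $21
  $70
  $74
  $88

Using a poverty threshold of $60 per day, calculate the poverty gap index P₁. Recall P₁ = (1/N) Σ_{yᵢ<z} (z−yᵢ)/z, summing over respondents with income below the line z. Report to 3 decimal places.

Below z: $8, $21, $27, $45, $48 (q = 5 of N = 8).
Relative gaps: (60−8)/60 = 0.8667; (60−21)/60 = 0.6500; (60−27)/60 = 0.5500; (60−45)/60 = 0.2500; (60−48)/60 = 0.2000.
Sum of shortfalls = 2.516667; P₁ averages over all N: 2.516667 / 8 = 0.315.

0.315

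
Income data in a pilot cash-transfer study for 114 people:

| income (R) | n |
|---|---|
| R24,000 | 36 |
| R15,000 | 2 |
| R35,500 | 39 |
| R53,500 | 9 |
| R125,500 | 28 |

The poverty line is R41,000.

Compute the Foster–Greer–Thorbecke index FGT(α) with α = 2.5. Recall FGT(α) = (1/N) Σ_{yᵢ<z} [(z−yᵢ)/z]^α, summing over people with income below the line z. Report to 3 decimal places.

0.043

Below the line: 2×R15,000, 36×R24,000, 39×R35,500 (q = 77 of N = 114).
Gap ratios (z−y)/z: (41000−15000)/41000 = 0.6341 (×2); (41000−24000)/41000 = 0.4146 (×36); (41000−35500)/41000 = 0.1341 (×39).
Raised to α = 2.5: 0.32024 (×2); 0.11070 (×36); 0.00659 (×39).
Sum = 4.882862; FGT(2.5) = 4.882862 / 114 = 0.043.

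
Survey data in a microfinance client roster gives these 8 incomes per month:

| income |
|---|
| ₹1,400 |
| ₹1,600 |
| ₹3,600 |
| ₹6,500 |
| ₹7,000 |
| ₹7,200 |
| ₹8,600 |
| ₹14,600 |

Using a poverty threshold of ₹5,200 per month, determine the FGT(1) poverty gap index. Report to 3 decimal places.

0.216

Incomes under z: ₹1,400, ₹1,600, ₹3,600 (q = 3 of N = 8).
Gap ratios (z−y)/z: (5200−1400)/5200 = 0.7308; (5200−1600)/5200 = 0.6923; (5200−3600)/5200 = 0.3077.
Σ = 1.730769. Dividing by the full population N = 8 gives P₁ = 0.216.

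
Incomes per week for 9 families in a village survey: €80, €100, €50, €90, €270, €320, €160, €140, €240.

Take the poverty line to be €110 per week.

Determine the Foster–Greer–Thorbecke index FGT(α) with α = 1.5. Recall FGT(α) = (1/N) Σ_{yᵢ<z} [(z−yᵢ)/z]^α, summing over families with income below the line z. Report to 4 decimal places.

0.0722

Below z: €50, €80, €90, €100 (q = 4 of N = 9).
Shortfall ratios: (110−50)/110 = 0.5455; (110−80)/110 = 0.2727; (110−90)/110 = 0.1818; (110−100)/110 = 0.0909.
Raised to α = 1.5: 0.40284; 0.14243; 0.07753; 0.02741.
Sum = 0.650210; FGT(1.5) = 0.650210 / 9 = 0.0722.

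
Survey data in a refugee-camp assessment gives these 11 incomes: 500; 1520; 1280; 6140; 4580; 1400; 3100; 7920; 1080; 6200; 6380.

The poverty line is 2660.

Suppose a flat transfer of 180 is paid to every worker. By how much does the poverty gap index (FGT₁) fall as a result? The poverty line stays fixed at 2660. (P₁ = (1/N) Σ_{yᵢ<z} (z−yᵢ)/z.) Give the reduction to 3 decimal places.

Before: below the line — 500, 1080, 1280, 1400, 1520; poverty gap index (FGT₁) = 0.25701.
After the 180 transfer: below the line — 680, 1260, 1460, 1580, 1700; poverty gap index (FGT₁) = 0.22625.
Reduction = 0.25701 − 0.22625 = 0.031.

0.031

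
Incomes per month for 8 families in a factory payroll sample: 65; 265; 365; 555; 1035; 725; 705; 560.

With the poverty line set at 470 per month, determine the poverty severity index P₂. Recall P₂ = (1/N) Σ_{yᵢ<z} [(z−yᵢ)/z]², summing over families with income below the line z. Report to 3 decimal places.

Incomes under z: 65, 265, 365 (q = 3 of N = 8).
Normalized shortfalls: (470−65)/470 = 0.8617; (470−265)/470 = 0.4362; (470−365)/470 = 0.2234.
Squared: 0.7425; 0.1902; 0.0499.
Sum = 0.982684; P₂ = 0.982684 / 8 = 0.123.

0.123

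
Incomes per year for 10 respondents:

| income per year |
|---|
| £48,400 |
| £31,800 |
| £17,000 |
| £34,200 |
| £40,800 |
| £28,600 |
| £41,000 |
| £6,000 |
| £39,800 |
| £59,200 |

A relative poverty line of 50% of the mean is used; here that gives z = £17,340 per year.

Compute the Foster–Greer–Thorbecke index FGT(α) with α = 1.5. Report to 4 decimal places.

Poor units: £6,000, £17,000 (q = 2 of N = 10).
Gap ratios (z−y)/z: (17340−6000)/17340 = 0.6540; (17340−17000)/17340 = 0.0196.
Raised to α = 1.5: 0.52887; 0.00275.
Sum = 0.531612; FGT(1.5) = 0.531612 / 10 = 0.0532.

0.0532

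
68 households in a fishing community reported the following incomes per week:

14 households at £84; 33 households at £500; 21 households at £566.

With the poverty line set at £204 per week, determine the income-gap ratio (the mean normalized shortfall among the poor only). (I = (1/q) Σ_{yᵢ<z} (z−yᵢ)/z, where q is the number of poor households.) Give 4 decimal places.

Poor units: 14×£84 (q = 14 of N = 68).
Shortfall ratios (z−y)/z: 0.5882 (×14); sum = 8.235294.
I averages over the q = 14 poor units only: 8.235294 / 14 = 0.5882.

0.5882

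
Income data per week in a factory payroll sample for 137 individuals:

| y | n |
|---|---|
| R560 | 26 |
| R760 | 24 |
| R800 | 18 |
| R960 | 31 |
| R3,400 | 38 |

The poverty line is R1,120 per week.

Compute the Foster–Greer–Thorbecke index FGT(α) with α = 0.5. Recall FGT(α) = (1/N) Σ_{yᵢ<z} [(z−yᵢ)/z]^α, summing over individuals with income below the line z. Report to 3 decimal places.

Below the line: 26×R560, 24×R760, 18×R800, 31×R960 (q = 99 of N = 137).
Relative gaps: (1120−560)/1120 = 0.5000 (×26); (1120−760)/1120 = 0.3214 (×24); (1120−800)/1120 = 0.2857 (×18); (1120−960)/1120 = 0.1429 (×31).
Raised to α = 0.5: 0.70711 (×26); 0.56695 (×24); 0.53452 (×18); 0.37796 (×31).
Sum = 53.329801; FGT(0.5) = 53.329801 / 137 = 0.389.

0.389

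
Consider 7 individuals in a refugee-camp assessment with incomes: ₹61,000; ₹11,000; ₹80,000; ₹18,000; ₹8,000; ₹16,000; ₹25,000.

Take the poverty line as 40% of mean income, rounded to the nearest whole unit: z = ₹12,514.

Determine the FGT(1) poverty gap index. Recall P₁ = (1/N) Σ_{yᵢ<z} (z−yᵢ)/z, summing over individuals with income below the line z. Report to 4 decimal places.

0.0688

Poor units: ₹8,000, ₹11,000 (q = 2 of N = 7).
Relative gaps: (12514−8000)/12514 = 0.3607; (12514−11000)/12514 = 0.1210.
Sum of shortfalls = 0.481700; P₁ averages over all N: 0.481700 / 7 = 0.0688.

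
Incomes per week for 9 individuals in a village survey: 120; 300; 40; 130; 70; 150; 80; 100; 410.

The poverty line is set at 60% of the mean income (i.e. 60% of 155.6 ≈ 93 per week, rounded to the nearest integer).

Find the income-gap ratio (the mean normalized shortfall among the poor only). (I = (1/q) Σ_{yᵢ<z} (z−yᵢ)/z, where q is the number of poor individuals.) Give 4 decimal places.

0.3190

Poor units: 40, 70, 80 (q = 3 of N = 9).
Relative gaps: 0.5699, 0.2473, 0.1398; sum = 0.956989.
The income-gap ratio divides by q (the poor only): 0.956989 / 3 = 0.3190.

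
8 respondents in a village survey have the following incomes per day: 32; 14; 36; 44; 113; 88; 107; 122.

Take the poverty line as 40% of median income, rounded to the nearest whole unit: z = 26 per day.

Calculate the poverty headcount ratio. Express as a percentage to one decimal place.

1 of the 8 respondents have income below 26.
H = 1/8 = 12.5%.

12.5%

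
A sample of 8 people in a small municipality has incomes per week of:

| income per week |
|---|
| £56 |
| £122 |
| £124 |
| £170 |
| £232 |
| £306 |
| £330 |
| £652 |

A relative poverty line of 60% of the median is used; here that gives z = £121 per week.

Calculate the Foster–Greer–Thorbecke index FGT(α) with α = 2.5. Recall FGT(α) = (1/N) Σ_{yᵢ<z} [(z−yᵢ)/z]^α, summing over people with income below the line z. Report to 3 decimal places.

0.026

Below the line: £56 (q = 1 of N = 8).
Gap ratios (z−y)/z: (121−56)/121 = 0.5372.
Raised to α = 2.5: 0.21150.
Sum = 0.211505; FGT(2.5) = 0.211505 / 8 = 0.026.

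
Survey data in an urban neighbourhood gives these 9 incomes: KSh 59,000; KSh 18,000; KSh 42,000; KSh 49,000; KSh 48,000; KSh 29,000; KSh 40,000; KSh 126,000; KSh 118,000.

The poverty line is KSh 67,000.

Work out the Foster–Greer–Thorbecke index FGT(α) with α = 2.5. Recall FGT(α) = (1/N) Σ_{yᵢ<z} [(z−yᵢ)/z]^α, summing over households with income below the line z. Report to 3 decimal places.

Below z: KSh 18,000, KSh 29,000, KSh 40,000, KSh 42,000, KSh 48,000, KSh 49,000, KSh 59,000 (q = 7 of N = 9).
Relative gaps: (67000−18000)/67000 = 0.7313; (67000−29000)/67000 = 0.5672; (67000−40000)/67000 = 0.4030; (67000−42000)/67000 = 0.3731; (67000−48000)/67000 = 0.2836; (67000−49000)/67000 = 0.2687; (67000−59000)/67000 = 0.1194.
Raised to α = 2.5: 0.45741; 0.24225; 0.10309; 0.08505; 0.04282; 0.03741; 0.00493.
Sum = 0.972963; FGT(2.5) = 0.972963 / 9 = 0.108.

0.108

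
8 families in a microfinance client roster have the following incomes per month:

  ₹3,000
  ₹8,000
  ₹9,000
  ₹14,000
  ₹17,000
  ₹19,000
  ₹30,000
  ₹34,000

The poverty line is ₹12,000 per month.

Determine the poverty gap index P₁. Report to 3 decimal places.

Incomes under z: ₹3,000, ₹8,000, ₹9,000 (q = 3 of N = 8).
Normalized shortfalls: (12000−3000)/12000 = 0.7500; (12000−8000)/12000 = 0.3333; (12000−9000)/12000 = 0.2500.
Sum of shortfalls = 1.333333; P₁ averages over all N: 1.333333 / 8 = 0.167.

0.167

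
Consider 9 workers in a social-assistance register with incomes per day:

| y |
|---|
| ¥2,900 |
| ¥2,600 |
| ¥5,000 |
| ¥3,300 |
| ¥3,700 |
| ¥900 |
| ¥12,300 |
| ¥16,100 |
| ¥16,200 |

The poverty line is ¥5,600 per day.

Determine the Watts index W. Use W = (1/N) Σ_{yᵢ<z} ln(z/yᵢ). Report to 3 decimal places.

Below z: ¥900, ¥2,600, ¥2,900, ¥3,300, ¥3,700, ¥5,000 (q = 6 of N = 9).
Log gaps: ln(5600/900) = 1.8281; ln(5600/2600) = 0.7673; ln(5600/2900) = 0.6581; ln(5600/3300) = 0.5288; ln(5600/3700) = 0.4144; ln(5600/5000) = 0.1133.
W = 4.310045 / 9 = 0.479.

0.479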